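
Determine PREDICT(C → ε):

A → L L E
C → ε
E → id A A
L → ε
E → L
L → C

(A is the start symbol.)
{ $, 'id' }

PREDICT(C → ε) = (FIRST(RHS) \ {ε}) ∪ (FOLLOW(C) if ε ∈ FIRST(RHS), i.e. RHS ⇒* ε)
The right-hand side is ε (FIRST(ε) = { ε }), so the predict set is FOLLOW(C) = { $, 'id' }
PREDICT(C → ε) = { $, 'id' }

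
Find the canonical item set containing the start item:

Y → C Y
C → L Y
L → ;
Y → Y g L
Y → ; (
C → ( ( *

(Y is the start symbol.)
First, augment the grammar with Y' → Y
I₀ = CLOSURE({ [Y' → . Y] }):
  [Y' → . Y] has the dot before Y: add [Y → . C Y], [Y → . Y g L], [Y → . ; (]
  [Y → . C Y] has the dot before C: add [C → . L Y], [C → . ( ( *]
  [C → . L Y] has the dot before L: add [L → . ;]
No further items can be added.

I₀ = { [C → . ( ( *], [C → . L Y], [L → . ;], [Y → . ; (], [Y → . C Y], [Y → . Y g L], [Y' → . Y] }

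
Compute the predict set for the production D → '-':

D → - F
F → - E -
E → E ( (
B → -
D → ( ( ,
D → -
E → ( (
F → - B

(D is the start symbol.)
PREDICT(D → '-') = (FIRST(RHS) \ {ε}) ∪ (FOLLOW(D) if ε ∈ FIRST(RHS), i.e. RHS ⇒* ε)
FIRST('-') = { '-' }
ε ∉ FIRST('-'), so FOLLOW(D) is not added.
PREDICT(D → '-') = { '-' }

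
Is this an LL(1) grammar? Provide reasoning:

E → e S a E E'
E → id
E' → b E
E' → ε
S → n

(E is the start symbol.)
A grammar is LL(1) if for each non-terminal N with multiple productions, the predict sets of those productions are pairwise disjoint, where PREDICT(N → α) = (FIRST(α) \ {ε}) ∪ (FOLLOW(N) if α ⇒* ε).

Relevant sets:
  FOLLOW(E') = { $, 'b' }

For E:
  PREDICT(E → e S a E E') = { 'e' }
  PREDICT(E → id) = { 'id' }
For E':
  PREDICT(E' → b E) = { 'b' }
  PREDICT(E' → ε) = { $, 'b' }
S has a single production, so nothing to check there.

Conflict found: Predict set conflict for E': { 'b' }
The grammar is NOT LL(1).

Answer: No. Predict set conflict for E': { 'b' }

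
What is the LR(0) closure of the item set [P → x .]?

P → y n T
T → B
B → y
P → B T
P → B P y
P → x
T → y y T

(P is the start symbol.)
{ [P → x .] }

Start with: [P → x .]
The dot is at the end, so nothing is added.

CLOSURE = { [P → x .] }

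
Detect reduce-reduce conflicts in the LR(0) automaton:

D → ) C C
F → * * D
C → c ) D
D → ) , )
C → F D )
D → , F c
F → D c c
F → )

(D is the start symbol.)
Augment with D' → D and build the canonical LR(0) collection (I0 = CLOSURE({[D' → . D]}), then GOTO on every symbol after a dot until no new states appear). It has 23 states:
  I0: { [D → . ) , )], [D → . ) C C], [D → . , F c], [D' → . D] }  — shift
  I1: { [C → . F D )], [C → . c ) D], [D → ) . , )], [D → ) . C C], [D → . ) , )], [D → . ) C C], [D → . , F c], [F → . )], [F → . * * D], [F → . D c c] }  — shift
  I2: { [D → , . F c], [D → . ) , )], [D → . ) C C], [D → . , F c], [F → . )], [F → . * * D], [F → . D c c] }  — shift
  I3: { [D' → D .] }  — accept
  I4: { [C → . F D )], [C → . c ) D], [D → ) . , )], [D → ) . C C], [D → . ) , )], [D → . ) C C], [D → . , F c], [F → ) .], [F → . )], [F → . * * D], [F → . D c c] }  — shift, reduce
  I5: { [F → * . * D] }  — shift
  I6: { [F → D . c c] }  — shift
  I7: { [D → , F . c] }  — shift
  I8: { [D → , F c .] }  — reduce
  I9: { [F → D c . c] }  — shift
  I10: { [F → D c c .] }  — reduce
  I11: { [D → . ) , )], [D → . ) C C], [D → . , F c], [F → * * . D] }  — shift
  I12: { [F → * * D .] }  — reduce
  I13: { [D → ) , . )], [D → , . F c], [D → . ) , )], [D → . ) C C], [D → . , F c], [F → . )], [F → . * * D], [F → . D c c] }  — shift
  I14: { [C → . F D )], [C → . c ) D], [D → ) C . C], [D → . ) , )], [D → . ) C C], [D → . , F c], [F → . )], [F → . * * D], [F → . D c c] }  — shift
  I15: { [C → F . D )], [D → . ) , )], [D → . ) C C], [D → . , F c] }  — shift
  I16: { [C → c . ) D] }  — shift
  I17: { [C → c ) . D], [D → . ) , )], [D → . ) C C], [D → . , F c] }  — shift
  I18: { [C → c ) D .] }  — reduce
  I19: { [C → F D . )] }  — shift
  I20: { [C → F D ) .] }  — reduce
  I21: { [D → ) C C .] }  — reduce
  I22: { [C → . F D )], [C → . c ) D], [D → ) , ) .], [D → ) . , )], [D → ) . C C], [D → . ) , )], [D → . ) C C], [D → . , F c], [F → ) .], [F → . )], [F → . * * D], [F → . D c c] }  — shift, 2 reduces

I22 contains complete items [D → ) , ) .], [F → ) .] — reduce-reduce conflict.

Answer: Yes — I22: [D → ) , ) .] vs [F → ) .]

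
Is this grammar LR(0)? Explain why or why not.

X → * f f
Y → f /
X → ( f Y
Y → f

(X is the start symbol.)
No. Shift-reduce conflict between [Y → f .] and [Y → f . /]

Augment with X' → X and build the canonical LR(0) collection (I0 = CLOSURE({[X' → . X]}), then GOTO on every symbol after a dot until no new states appear). It has 10 states:
  I0: { [X → . ( f Y], [X → . * f f], [X' → . X] }  — shift
  I1: { [X → ( . f Y] }  — shift
  I2: { [X → * . f f] }  — shift
  I3: { [X' → X .] }  — accept
  I4: { [X → * f . f] }  — shift
  I5: { [X → * f f .] }  — reduce
  I6: { [X → ( f . Y], [Y → . f /], [Y → . f] }  — shift
  I7: { [X → ( f Y .] }  — reduce
  I8: { [Y → f . /], [Y → f .] }  — shift, reduce
  I9: { [Y → f / .] }  — reduce

Conflict in state I8:
  Shift-reduce conflict between [Y → f .] and [Y → f . /]
So the grammar is NOT LR(0).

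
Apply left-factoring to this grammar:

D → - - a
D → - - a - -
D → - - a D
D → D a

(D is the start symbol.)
Left-factoring transforms A → αβ₁ | αβ₂ into A → αA' and A' → β₁ | β₂
(α is the longest common prefix among the alternatives). Repeat until
no nonterminal has two alternatives with a common prefix.

Round 1: D has alternatives sharing prefix '- - a'. Introduce D': D → - - a D'
  Add: D' → ε
  Add: D' → - -
  Add: D' → D

No remaining common prefixes — done.

Resulting grammar:
D → - - a D'
D' → ε
D' → - -
D' → D
D → D a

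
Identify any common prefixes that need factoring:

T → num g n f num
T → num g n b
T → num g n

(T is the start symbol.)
Yes, T has productions with common prefix 'num g n'

Left-factoring is needed when two productions for the same non-terminal
share a common prefix on the right-hand side.

Productions for T:
  T → num g n f num
  T → num g n b
  T → num g n

Found common prefix 'num g n' in productions for T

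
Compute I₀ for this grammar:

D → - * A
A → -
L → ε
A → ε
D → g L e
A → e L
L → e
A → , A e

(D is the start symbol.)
{ [D → . - * A], [D → . g L e], [D' → . D] }

First, augment the grammar with D' → D
I₀ = CLOSURE({ [D' → . D] }):
  [D' → . D] has the dot before D: add [D → . - * A], [D → . g L e]
No further items can be added.

I₀ = { [D → . - * A], [D → . g L e], [D' → . D] }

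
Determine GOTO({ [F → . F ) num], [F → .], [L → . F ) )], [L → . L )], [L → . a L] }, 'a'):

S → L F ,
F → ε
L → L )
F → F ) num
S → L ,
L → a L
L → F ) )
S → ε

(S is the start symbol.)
{ [F → . F ) num], [F → .], [L → . F ) )], [L → . L )], [L → . a L], [L → a . L] }

GOTO(I, 'a') = CLOSURE({ [A → αX.β] : [A → α.Xβ] ∈ I, X = 'a' })

Items with dot before 'a', with the dot advanced:
  [L → . a L] → [L → a . L]
Closure of the advanced items:
  [L → a . L] has the dot before L: add [L → . L )], [L → . a L], [L → . F ) )]
  [L → . F ) )] has the dot before F: add [F → .], [F → . F ) num]

GOTO = { [F → . F ) num], [F → .], [L → . F ) )], [L → . L )], [L → . a L], [L → a . L] }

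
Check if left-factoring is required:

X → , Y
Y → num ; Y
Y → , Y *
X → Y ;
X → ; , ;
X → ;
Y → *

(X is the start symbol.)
Left-factoring is needed when two productions for the same non-terminal
share a common prefix on the right-hand side.

Productions for X:
  X → , Y
  X → Y ;
  X → ; , ;
  X → ;
Productions for Y:
  Y → num ; Y
  Y → , Y *
  Y → *

Found common prefix ';' in productions for X

Answer: Yes, X has productions with common prefix ';'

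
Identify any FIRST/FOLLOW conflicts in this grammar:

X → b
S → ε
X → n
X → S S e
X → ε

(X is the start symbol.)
Nullable non-terminals: S, X.
FIRST sets used below: FIRST(S) = { ε }
S has a nullable alternative but only one production, so nothing to check.

X: nullable alternative(s) X → ε; FOLLOW(X) = { $ }
  X → b: FIRST \ {ε} = { 'b' } — disjoint from FOLLOW(X)
  X → n: FIRST \ {ε} = { 'n' } — disjoint from FOLLOW(X)
  X → S S e: FIRST \ {ε} = { 'e' } — disjoint from FOLLOW(X)
  X → ε: FIRST \ {ε} = { } — this is the only nullable alternative, skip

No FIRST/FOLLOW conflicts found.

Answer: No FIRST/FOLLOW conflicts.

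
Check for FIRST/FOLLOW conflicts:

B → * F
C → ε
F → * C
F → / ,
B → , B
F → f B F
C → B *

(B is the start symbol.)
Yes. C → B '*' with FOLLOW(C) on { '*' }

Nullable non-terminals: C.
FIRST sets used below: FIRST(B) = { '*', ',' }

C: nullable alternative(s) C → ε; FOLLOW(C) = { $, '*', '/', 'f' }
  C → ε: FIRST \ {ε} = { } — this is the only nullable alternative, skip
  C → B *: FIRST \ {ε} = { '*', ',' } — overlaps FOLLOW(C) on { '*' }: CONFLICT

B, F have no nullable alternative, so no FIRST/FOLLOW check is needed there.

So the grammar has 1 FIRST/FOLLOW conflict (marked CONFLICT above).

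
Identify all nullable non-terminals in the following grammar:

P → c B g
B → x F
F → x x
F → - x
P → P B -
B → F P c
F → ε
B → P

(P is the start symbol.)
{ 'F' }

ε-productions: F → ε
So F is immediately nullable.
No further non-terminal can be added: every production for the remaining non-terminals contains a terminal or a non-nullable non-terminal.
Nullable = { 'F' }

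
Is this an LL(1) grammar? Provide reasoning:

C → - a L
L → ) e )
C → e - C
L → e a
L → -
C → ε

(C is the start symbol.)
Yes, the grammar is LL(1).

Relevant sets:
  FOLLOW(C) = { $ }

For C:
  PREDICT(C → '-' a L) = { '-' }
  PREDICT(C → e '-' C) = { 'e' }
  PREDICT(C → ε) = { $ }
For L:
  PREDICT(L → ')' e ')') = { ')' }
  PREDICT(L → e a) = { 'e' }
  PREDICT(L → '-') = { '-' }

All predict sets are disjoint. The grammar IS LL(1).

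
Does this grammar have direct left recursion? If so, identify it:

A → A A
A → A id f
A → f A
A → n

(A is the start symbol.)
Yes, A is left-recursive

Direct left recursion occurs when N → N α for some non-terminal N (the right-hand side begins with the left-hand side itself).

A → A A: LEFT RECURSIVE (starts with A)
A → A id f: LEFT RECURSIVE (starts with A)
A → f A: starts with f
A → n: starts with n

The grammar has direct left recursion on: A.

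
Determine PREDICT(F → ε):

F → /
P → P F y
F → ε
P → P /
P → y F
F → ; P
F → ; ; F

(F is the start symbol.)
{ $, '/', ';', 'y' }

PREDICT(F → ε) = (FIRST(RHS) \ {ε}) ∪ (FOLLOW(F) if ε ∈ FIRST(RHS), i.e. RHS ⇒* ε)
The right-hand side is ε (FIRST(ε) = { ε }), so the predict set is FOLLOW(F) = { $, '/', ';', 'y' }
PREDICT(F → ε) = { $, '/', ';', 'y' }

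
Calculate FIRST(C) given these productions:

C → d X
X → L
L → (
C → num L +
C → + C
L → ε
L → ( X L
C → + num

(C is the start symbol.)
To compute FIRST(C), examine every production with C on the left-hand side, reading each right-hand side left to right until a non-nullable symbol is reached.

From C → d X:
  - d is a terminal: add 'd' and stop
From C → num L +:
  - num is a terminal: add 'num' and stop
From C → + C:
  - '+' is a terminal: add '+' and stop
From C → + num:
  - '+' is a terminal: add '+' and stop

Collecting: FIRST(C) = { '+', 'd', 'num' }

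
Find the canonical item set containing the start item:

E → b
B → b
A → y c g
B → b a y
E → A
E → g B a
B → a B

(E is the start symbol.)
{ [A → . y c g], [E → . A], [E → . b], [E → . g B a], [E' → . E] }

First, augment the grammar with E' → E
I₀ = CLOSURE({ [E' → . E] }):
  [E' → . E] has the dot before E: add [E → . b], [E → . A], [E → . g B a]
  [E → . A] has the dot before A: add [A → . y c g]
No further items can be added.

I₀ = { [A → . y c g], [E → . A], [E → . b], [E → . g B a], [E' → . E] }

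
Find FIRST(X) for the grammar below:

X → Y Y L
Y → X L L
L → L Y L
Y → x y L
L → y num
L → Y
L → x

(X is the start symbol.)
FIRST sets of the other non-terminals involved (by the same procedure, iterated to a fixed point):
  FIRST(Y) = { 'x' }

From X → Y Y L:
  - Y is a non-terminal: add FIRST(Y) \ {ε} = { 'x' }
    Y is not nullable, so stop

Collecting: FIRST(X) = { 'x' }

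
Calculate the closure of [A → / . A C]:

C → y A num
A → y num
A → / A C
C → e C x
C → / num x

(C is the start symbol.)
Start with: [A → / . A C]
  [A → / . A C] has the dot before A: add [A → . y num], [A → . / A C]
No further items can be added.

CLOSURE = { [A → . / A C], [A → . y num], [A → / . A C] }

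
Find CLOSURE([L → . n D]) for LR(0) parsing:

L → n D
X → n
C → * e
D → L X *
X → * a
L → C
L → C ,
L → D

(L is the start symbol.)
{ [L → . n D] }

To compute CLOSURE, for each item [A → α.Bβ] where B is a non-terminal, add [B → .γ] for all productions B → γ; repeat for the newly added items until nothing changes.

Start with: [L → . n D]
The dot precedes the terminal n, so nothing is added.

CLOSURE = { [L → . n D] }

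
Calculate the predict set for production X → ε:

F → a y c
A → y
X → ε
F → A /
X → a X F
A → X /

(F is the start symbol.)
{ '/', 'a', 'y' }

PREDICT(X → ε) = (FIRST(RHS) \ {ε}) ∪ (FOLLOW(X) if ε ∈ FIRST(RHS), i.e. RHS ⇒* ε)
The right-hand side is ε (FIRST(ε) = { ε }), so the predict set is FOLLOW(X) = { '/', 'a', 'y' }
PREDICT(X → ε) = { '/', 'a', 'y' }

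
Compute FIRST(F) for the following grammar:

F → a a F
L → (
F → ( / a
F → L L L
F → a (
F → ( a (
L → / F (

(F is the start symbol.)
FIRST sets of the other non-terminals involved (by the same procedure, iterated to a fixed point):
  FIRST(L) = { '(', '/' }

From F → a a F:
  - a is a terminal: add 'a' and stop
From F → ( / a:
  - '(' is a terminal: add '(' and stop
From F → L L L:
  - L is a non-terminal: add FIRST(L) \ {ε} = { '(', '/' }
    L is not nullable, so stop
From F → a (:
  - a is a terminal: add 'a' and stop
From F → ( a (:
  - '(' is a terminal: add '(' and stop

Collecting: FIRST(F) = { '(', '/', 'a' }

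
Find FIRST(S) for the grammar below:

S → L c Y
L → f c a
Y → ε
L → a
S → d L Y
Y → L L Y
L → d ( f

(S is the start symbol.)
To compute FIRST(S), examine every production with S on the left-hand side, reading each right-hand side left to right until a non-nullable symbol is reached.

FIRST sets of the other non-terminals involved (by the same procedure, iterated to a fixed point):
  FIRST(L) = { 'a', 'd', 'f' }

From S → L c Y:
  - L is a non-terminal: add FIRST(L) \ {ε} = { 'a', 'd', 'f' }
    L is not nullable, so stop
From S → d L Y:
  - d is a terminal: add 'd' and stop

Collecting: FIRST(S) = { 'a', 'd', 'f' }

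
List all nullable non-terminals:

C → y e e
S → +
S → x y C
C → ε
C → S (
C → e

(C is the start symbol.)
A non-terminal is nullable if it can derive ε (the empty string): either it has an ε-production, or it has a production whose right-hand side consists entirely of nullable non-terminals.

ε-productions: C → ε
So C is immediately nullable.
No further non-terminal can be added: every production for the remaining non-terminals contains a terminal or a non-nullable non-terminal.
Nullable = { 'C' }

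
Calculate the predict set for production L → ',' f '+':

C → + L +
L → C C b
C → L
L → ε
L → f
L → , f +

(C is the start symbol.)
PREDICT(L → ',' f '+') = (FIRST(RHS) \ {ε}) ∪ (FOLLOW(L) if ε ∈ FIRST(RHS), i.e. RHS ⇒* ε)
FIRST(',' f '+') = { ',' }
ε ∉ FIRST(',' f '+'), so FOLLOW(L) is not added.
PREDICT(L → ',' f '+') = { ',' }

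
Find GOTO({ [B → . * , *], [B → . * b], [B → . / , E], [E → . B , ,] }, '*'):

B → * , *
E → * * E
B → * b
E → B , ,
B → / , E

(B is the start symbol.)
GOTO(I, '*') = CLOSURE({ [A → αX.β] : [A → α.Xβ] ∈ I, X = '*' })

Items with dot before '*', with the dot advanced:
  [B → . * , *] → [B → * . , *]
  [B → . * b] → [B → * . b]
Closure adds nothing (no advanced item has the dot before a non-terminal).

GOTO = { [B → * . , *], [B → * . b] }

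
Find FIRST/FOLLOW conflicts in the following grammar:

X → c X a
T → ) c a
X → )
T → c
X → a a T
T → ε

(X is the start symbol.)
Nullable non-terminals: T.

T: nullable alternative(s) T → ε; FOLLOW(T) = { $, 'a' }
  T → ) c a: FIRST \ {ε} = { ')' } — disjoint from FOLLOW(T)
  T → c: FIRST \ {ε} = { 'c' } — disjoint from FOLLOW(T)
  T → ε: FIRST \ {ε} = { } — this is the only nullable alternative, skip

X has no nullable alternative, so no FIRST/FOLLOW check is needed there.

No FIRST/FOLLOW conflicts found.

Answer: No FIRST/FOLLOW conflicts.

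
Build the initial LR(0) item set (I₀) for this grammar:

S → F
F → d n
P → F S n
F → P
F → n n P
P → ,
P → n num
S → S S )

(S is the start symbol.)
{ [F → . P], [F → . d n], [F → . n n P], [P → . ,], [P → . F S n], [P → . n num], [S → . F], [S → . S S )], [S' → . S] }

First, augment the grammar with S' → S
I₀ = CLOSURE({ [S' → . S] }):
  [S' → . S] has the dot before S: add [S → . F], [S → . S S )]
  [S → . F] has the dot before F: add [F → . d n], [F → . P], [F → . n n P]
  [F → . P] has the dot before P: add [P → . F S n], [P → . ,], [P → . n num]
No further items can be added.

I₀ = { [F → . P], [F → . d n], [F → . n n P], [P → . ,], [P → . F S n], [P → . n num], [S → . F], [S → . S S )], [S' → . S] }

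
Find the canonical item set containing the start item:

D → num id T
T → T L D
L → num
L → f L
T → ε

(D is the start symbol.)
{ [D → . num id T], [D' → . D] }

First, augment the grammar with D' → D
I₀ = CLOSURE({ [D' → . D] }):
  [D' → . D] has the dot before D: add [D → . num id T]
No further items can be added.

I₀ = { [D → . num id T], [D' → . D] }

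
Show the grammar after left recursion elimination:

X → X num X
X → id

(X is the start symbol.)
X → id X'
X' → num X X'
X' → ε

X is directly left-recursive. The standard transformation for
  A → A α₁ | ... | A α_m | β₁ | ... | β_n
is
  A  → β₁ A' | ... | β_n A'
  A' → α₁ A' | ... | α_m A' | ε

X → id becomes X → id X'
X → X num X becomes X' → num X X'
Add X' → ε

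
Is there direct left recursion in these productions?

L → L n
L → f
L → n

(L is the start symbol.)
L → L n: LEFT RECURSIVE (starts with L)
L → f: starts with f
L → n: starts with n

The grammar has direct left recursion on: L.

Answer: Yes, L is left-recursive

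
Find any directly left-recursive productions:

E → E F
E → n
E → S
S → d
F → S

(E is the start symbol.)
Direct left recursion occurs when N → N α for some non-terminal N (the right-hand side begins with the left-hand side itself).

E → E F: LEFT RECURSIVE (starts with E)
E → n: starts with n
E → S: starts with S
S → d: starts with d
F → S: starts with S

The grammar has direct left recursion on: E.

Answer: Yes, E is left-recursive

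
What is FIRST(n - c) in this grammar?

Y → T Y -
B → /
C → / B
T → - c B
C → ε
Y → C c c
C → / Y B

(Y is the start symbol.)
To compute FIRST(n - c), process the symbols left to right:
Symbol n is a terminal. Add 'n' and stop.
FIRST(n - c) = { 'n' }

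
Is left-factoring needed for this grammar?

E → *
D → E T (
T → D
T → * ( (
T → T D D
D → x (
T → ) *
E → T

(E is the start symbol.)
No, left-factoring is not needed

Left-factoring is needed when two productions for the same non-terminal
share a common prefix on the right-hand side.

Productions for E:
  E → *
  E → T
Productions for D:
  D → E T (
  D → x (
Productions for T:
  T → D
  T → * ( (
  T → T D D
  T → ) *

No common prefixes found.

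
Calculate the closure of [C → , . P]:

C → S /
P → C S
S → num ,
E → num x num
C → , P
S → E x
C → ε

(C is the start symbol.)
To compute CLOSURE, for each item [A → α.Bβ] where B is a non-terminal, add [B → .γ] for all productions B → γ; repeat for the newly added items until nothing changes.

Start with: [C → , . P]
  [C → , . P] has the dot before P: add [P → . C S]
  [P → . C S] has the dot before C: add [C → . S /], [C → . , P], [C → .]
  [C → . S /] has the dot before S: add [S → . num ,], [S → . E x]
  [S → . E x] has the dot before E: add [E → . num x num]
No further items can be added.

CLOSURE = { [C → , . P], [C → . , P], [C → . S /], [C → .], [E → . num x num], [P → . C S], [S → . E x], [S → . num ,] }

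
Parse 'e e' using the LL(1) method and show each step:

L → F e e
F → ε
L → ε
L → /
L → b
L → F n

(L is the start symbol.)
LL(1) parsing maintains a stack (initially the start symbol over $) and the input. At each step: if the stack top is a terminal, match it against the current input token; if it is a non-terminal N, replace it with the RHS of M[N, lookahead] (the unique production whose predict set contains the lookahead).

Stack is shown with the top on the left.

Stack    Input  Action
----------------------
L $      e e $  output L → F e e
F e e $  e e $  output F → ε
e e $    e e $  match 'e'
e $      e $    match 'e'
$        $      accept

The string is accepted.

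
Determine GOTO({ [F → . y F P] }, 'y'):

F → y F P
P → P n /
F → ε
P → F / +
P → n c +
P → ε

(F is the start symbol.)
GOTO(I, 'y') = CLOSURE({ [A → αX.β] : [A → α.Xβ] ∈ I, X = 'y' })

Items with dot before 'y', with the dot advanced:
  [F → . y F P] → [F → y . F P]
Closure of the advanced items:
  [F → y . F P] has the dot before F: add [F → . y F P], [F → .]

GOTO = { [F → . y F P], [F → .], [F → y . F P] }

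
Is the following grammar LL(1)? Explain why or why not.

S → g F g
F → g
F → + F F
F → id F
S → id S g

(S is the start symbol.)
For S:
  PREDICT(S → g F g) = { 'g' }
  PREDICT(S → id S g) = { 'id' }
For F:
  PREDICT(F → g) = { 'g' }
  PREDICT(F → '+' F F) = { '+' }
  PREDICT(F → id F) = { 'id' }

All predict sets are disjoint. The grammar IS LL(1).

Answer: Yes, the grammar is LL(1).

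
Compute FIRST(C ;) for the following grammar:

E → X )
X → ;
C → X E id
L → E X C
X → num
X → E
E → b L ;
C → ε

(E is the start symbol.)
{ ';', 'b', 'num' }

FIRST sets of the non-terminals involved (from the grammar, by fixed-point iteration):
  FIRST(C) = { ';', 'b', 'num', ε }

To compute FIRST(C ;), process the symbols left to right:
Symbol C is a non-terminal. Add FIRST(C) \ {ε} = { ';', 'b', 'num' }
C is nullable (ε ∈ FIRST(C)), continue to the next symbol.
Symbol ; is a terminal. Add ';' and stop.
FIRST(C ;) = { ';', 'b', 'num' }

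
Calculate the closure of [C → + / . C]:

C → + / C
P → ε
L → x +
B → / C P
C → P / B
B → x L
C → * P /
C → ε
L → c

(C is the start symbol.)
Start with: [C → + / . C]
  [C → + / . C] has the dot before C: add [C → . + / C], [C → . P / B], [C → . * P /], [C → .]
  [C → . P / B] has the dot before P: add [P → .]
No further items can be added.

CLOSURE = { [C → + / . C], [C → . * P /], [C → . + / C], [C → . P / B], [C → .], [P → .] }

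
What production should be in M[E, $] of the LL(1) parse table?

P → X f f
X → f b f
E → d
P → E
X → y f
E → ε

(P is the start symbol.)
To find M[E, $], we find productions for E where $ is in the predict set (PREDICT(N → α) = (FIRST(α) \ {ε}) ∪ (FOLLOW(N) if α ⇒* ε)).

Relevant sets:
  FOLLOW(E) = { $ }

E → d: PREDICT = { 'd' }
E → ε: PREDICT = { $ }
  $ is in predict set, so this production goes in M[E, $]

M[E, $] = E → ε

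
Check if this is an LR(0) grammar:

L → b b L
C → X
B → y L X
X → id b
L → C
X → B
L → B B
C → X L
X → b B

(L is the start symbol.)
A grammar is LR(0) if no state in the canonical LR(0) collection has:
  - both a shift item (dot before a terminal) and a complete item (shift-reduce conflict), or
  - two or more complete items (reduce-reduce conflict; the accept item [L' → L .] counts as a complete item here).

Augment with L' → L and build the canonical LR(0) collection (I0 = CLOSURE({[L' → . L]}), then GOTO on every symbol after a dot until no new states appear). It has 18 states:
  I0: { [B → . y L X], [C → . X L], [C → . X], [L → . B B], [L → . C], [L → . b b L], [L' → . L], [X → . B], [X → . b B], [X → . id b] }  — shift
  I1: { [B → . y L X], [L → B . B], [X → B .] }  — shift, reduce
  I2: { [L → C .] }  — reduce
  I3: { [L' → L .] }  — accept
  I4: { [B → . y L X], [C → . X L], [C → . X], [C → X . L], [C → X .], [L → . B B], [L → . C], [L → . b b L], [X → . B], [X → . b B], [X → . id b] }  — shift, reduce
  I5: { [B → . y L X], [L → b . b L], [X → b . B] }  — shift
  I6: { [X → id . b] }  — shift
  I7: { [B → . y L X], [B → y . L X], [C → . X L], [C → . X], [L → . B B], [L → . C], [L → . b b L], [X → . B], [X → . b B], [X → . id b] }  — shift
  I8: { [B → . y L X], [B → y L . X], [X → . B], [X → . b B], [X → . id b] }  — shift
  I9: { [X → B .] }  — reduce
  I10: { [B → y L X .] }  — reduce
  I11: { [B → . y L X], [X → b . B] }  — shift
  I12: { [X → b B .] }  — reduce
  I13: { [X → id b .] }  — reduce
  I14: { [B → . y L X], [C → . X L], [C → . X], [L → . B B], [L → . C], [L → . b b L], [L → b b . L], [X → . B], [X → . b B], [X → . id b] }  — shift
  I15: { [L → b b L .] }  — reduce
  I16: { [C → X L .] }  — reduce
  I17: { [L → B B .] }  — reduce

Conflict in state I1:
  Shift-reduce conflict between [X → B .] and [B → . y L X]
So the grammar is NOT LR(0).

Answer: No. Shift-reduce conflict between [X → B .] and [B → . y L X]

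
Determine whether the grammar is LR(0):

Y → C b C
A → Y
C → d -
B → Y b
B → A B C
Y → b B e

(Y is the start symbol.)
A grammar is LR(0) if no state in the canonical LR(0) collection has:
  - both a shift item (dot before a terminal) and a complete item (shift-reduce conflict), or
  - two or more complete items (reduce-reduce conflict; the accept item [Y' → Y .] counts as a complete item here).

Augment with Y' → Y and build the canonical LR(0) collection (I0 = CLOSURE({[Y' → . Y]}), then GOTO on every symbol after a dot until no new states appear). It has 15 states:
  I0: { [C → . d -], [Y → . C b C], [Y → . b B e], [Y' → . Y] }  — shift
  I1: { [Y → C . b C] }  — shift
  I2: { [Y' → Y .] }  — accept
  I3: { [A → . Y], [B → . A B C], [B → . Y b], [C → . d -], [Y → . C b C], [Y → . b B e], [Y → b . B e] }  — shift
  I4: { [C → d . -] }  — shift
  I5: { [C → d - .] }  — reduce
  I6: { [A → . Y], [B → . A B C], [B → . Y b], [B → A . B C], [C → . d -], [Y → . C b C], [Y → . b B e] }  — shift
  I7: { [Y → b B . e] }  — shift
  I8: { [A → Y .], [B → Y . b] }  — shift, reduce
  I9: { [B → Y b .] }  — reduce
  I10: { [Y → b B e .] }  — reduce
  I11: { [B → A B . C], [C → . d -] }  — shift
  I12: { [B → A B C .] }  — reduce
  I13: { [C → . d -], [Y → C b . C] }  — shift
  I14: { [Y → C b C .] }  — reduce

Conflict in state I8:
  Shift-reduce conflict between [A → Y .] and [B → Y . b]
So the grammar is NOT LR(0).

Answer: No. Shift-reduce conflict between [A → Y .] and [B → Y . b]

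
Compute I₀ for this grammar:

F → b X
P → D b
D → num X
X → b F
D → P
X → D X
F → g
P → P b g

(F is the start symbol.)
First, augment the grammar with F' → F
I₀ = CLOSURE({ [F' → . F] }):
  [F' → . F] has the dot before F: add [F → . b X], [F → . g]
No further items can be added.

I₀ = { [F → . b X], [F → . g], [F' → . F] }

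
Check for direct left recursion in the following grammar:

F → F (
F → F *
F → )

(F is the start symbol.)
F → F (: LEFT RECURSIVE (starts with F)
F → F *: LEFT RECURSIVE (starts with F)
F → ): starts with ')'

The grammar has direct left recursion on: F.

Answer: Yes, F is left-recursive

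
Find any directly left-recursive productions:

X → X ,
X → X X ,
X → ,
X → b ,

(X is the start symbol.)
Yes, X is left-recursive

Direct left recursion occurs when N → N α for some non-terminal N (the right-hand side begins with the left-hand side itself).

X → X ,: LEFT RECURSIVE (starts with X)
X → X X ,: LEFT RECURSIVE (starts with X)
X → ,: starts with ','
X → b ,: starts with b

The grammar has direct left recursion on: X.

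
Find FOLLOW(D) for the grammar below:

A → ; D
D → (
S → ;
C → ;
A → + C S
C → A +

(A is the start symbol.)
{ $, '+' }

In A → ; D: D is at the end, add FOLLOW(A)

The FOLLOW sets referred to above (computed the same way, to a fixed point):
  FOLLOW(A) = { $, '+' }

Taking the union: FOLLOW(D) = { $, '+' }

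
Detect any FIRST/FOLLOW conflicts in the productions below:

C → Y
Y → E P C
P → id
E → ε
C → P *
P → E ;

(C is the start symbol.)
No FIRST/FOLLOW conflicts.

A FIRST/FOLLOW conflict occurs when a non-terminal N has a nullable alternative N → β (β ⇒* ε) and another alternative N → α with FIRST(α) ∩ FOLLOW(N) ≠ ∅: on such a lookahead the parser cannot decide between expanding α and letting N vanish via β.

Nullable non-terminals: E.
E has a nullable alternative but only one production, so nothing to check.

C, P, Y have no nullable alternative, so no FIRST/FOLLOW check is needed there.

No FIRST/FOLLOW conflicts found.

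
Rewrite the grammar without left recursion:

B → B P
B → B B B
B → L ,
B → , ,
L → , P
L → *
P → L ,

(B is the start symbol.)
B is directly left-recursive. The standard transformation for
  A → A α₁ | ... | A α_m | β₁ | ... | β_n
is
  A  → β₁ A' | ... | β_n A'
  A' → α₁ A' | ... | α_m A' | ε

B → L , becomes B → L , B'
B → , , becomes B → , , B'
B → B P becomes B' → P B'
B → B B B becomes B' → B B B'
Add B' → ε

Productions for other non-terminals are unchanged:
  L → , P
  L → *
  P → L ,

Resulting grammar:
B → L , B'
B → , , B'
B' → P B'
B' → B B B'
B' → ε
L → , P
L → *
P → L ,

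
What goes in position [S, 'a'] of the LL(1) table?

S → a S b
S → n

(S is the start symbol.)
S → a S b

To find M[S, 'a'], we find productions for S where 'a' is in the predict set (PREDICT(N → α) = (FIRST(α) \ {ε}) ∪ (FOLLOW(N) if α ⇒* ε)).

S → a S b: PREDICT = { 'a' }
  'a' is in predict set, so this production goes in M[S, 'a']
S → n: PREDICT = { 'n' }

M[S, 'a'] = S → a S b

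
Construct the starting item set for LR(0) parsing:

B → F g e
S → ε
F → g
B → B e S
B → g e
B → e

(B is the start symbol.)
{ [B → . B e S], [B → . F g e], [B → . e], [B → . g e], [B' → . B], [F → . g] }

First, augment the grammar with B' → B
I₀ = CLOSURE({ [B' → . B] }):
  [B' → . B] has the dot before B: add [B → . F g e], [B → . B e S], [B → . g e], [B → . e]
  [B → . F g e] has the dot before F: add [F → . g]
No further items can be added.

I₀ = { [B → . B e S], [B → . F g e], [B → . e], [B → . g e], [B' → . B], [F → . g] }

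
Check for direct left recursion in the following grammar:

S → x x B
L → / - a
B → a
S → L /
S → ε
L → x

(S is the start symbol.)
Direct left recursion occurs when N → N α for some non-terminal N (the right-hand side begins with the left-hand side itself).

S → x x B: starts with x
L → / - a: starts with '/'
B → a: starts with a
S → L /: starts with L
S → ε: starts with ε
L → x: starts with x

No direct left recursion found.

Answer: No direct left recursion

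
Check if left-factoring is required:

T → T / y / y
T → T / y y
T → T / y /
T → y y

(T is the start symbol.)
Yes, T has productions with common prefix 'T / y'

Left-factoring is needed when two productions for the same non-terminal
share a common prefix on the right-hand side.

Productions for T:
  T → T / y / y
  T → T / y y
  T → T / y /
  T → y y

Found common prefix 'T / y' in productions for T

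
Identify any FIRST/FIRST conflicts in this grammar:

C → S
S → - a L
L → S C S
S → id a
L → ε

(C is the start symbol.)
No FIRST/FIRST conflicts.

A FIRST/FIRST conflict occurs when two productions N → α and N → β for the same non-terminal have FIRST(α) ∩ FIRST(β) ≠ ∅ (with ε ∈ FIRST of a nullable right-hand side, so two nullable alternatives also conflict).

FIRST sets of the non-terminals at (or reachable through a nullable prefix from) the front of some alternative:
  FIRST(S) = { '-', 'id' }

Productions for S:
  S → - a L: FIRST = { '-' }
  S → id a: FIRST = { 'id' }
Productions for L:
  L → S C S: FIRST = { '-', 'id' }
  L → ε: FIRST = { ε }
C has only one production, so no FIRST/FIRST conflict is possible there.

All alternatives of each non-terminal have pairwise disjoint FIRST sets.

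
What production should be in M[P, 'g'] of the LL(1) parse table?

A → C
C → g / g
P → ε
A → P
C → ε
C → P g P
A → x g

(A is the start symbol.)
P → ε

To find M[P, 'g'], we find productions for P where 'g' is in the predict set (PREDICT(N → α) = (FIRST(α) \ {ε}) ∪ (FOLLOW(N) if α ⇒* ε)).

Relevant sets:
  FOLLOW(P) = { $, 'g' }

P → ε: PREDICT = { $, 'g' }
  'g' is in predict set, so this production goes in M[P, 'g']

M[P, 'g'] = P → ε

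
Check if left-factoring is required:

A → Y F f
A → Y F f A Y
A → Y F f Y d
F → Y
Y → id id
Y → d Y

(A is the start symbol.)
Yes, A has productions with common prefix 'Y F f'

Left-factoring is needed when two productions for the same non-terminal
share a common prefix on the right-hand side.

Productions for A:
  A → Y F f
  A → Y F f A Y
  A → Y F f Y d
Productions for Y:
  Y → id id
  Y → d Y

Found common prefix 'Y F f' in productions for A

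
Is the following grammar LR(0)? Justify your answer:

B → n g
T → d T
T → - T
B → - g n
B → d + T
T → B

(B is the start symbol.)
Yes, the grammar is LR(0)

A grammar is LR(0) if no state in the canonical LR(0) collection has:
  - both a shift item (dot before a terminal) and a complete item (shift-reduce conflict), or
  - two or more complete items (reduce-reduce conflict; the accept item [B' → B .] counts as a complete item here).

Augment with B' → B and build the canonical LR(0) collection (I0 = CLOSURE({[B' → . B]}), then GOTO on every symbol after a dot until no new states appear). It has 15 states:
  I0: { [B → . - g n], [B → . d + T], [B → . n g], [B' → . B] }  — shift
  I1: { [B → - . g n] }  — shift
  I2: { [B' → B .] }  — accept
  I3: { [B → d . + T] }  — shift
  I4: { [B → n . g] }  — shift
  I5: { [B → n g .] }  — reduce
  I6: { [B → . - g n], [B → . d + T], [B → . n g], [B → d + . T], [T → . - T], [T → . B], [T → . d T] }  — shift
  I7: { [B → - . g n], [B → . - g n], [B → . d + T], [B → . n g], [T → - . T], [T → . - T], [T → . B], [T → . d T] }  — shift
  I8: { [T → B .] }  — reduce
  I9: { [B → d + T .] }  — reduce
  I10: { [B → . - g n], [B → . d + T], [B → . n g], [B → d . + T], [T → . - T], [T → . B], [T → . d T], [T → d . T] }  — shift
  I11: { [T → d T .] }  — reduce
  I12: { [T → - T .] }  — reduce
  I13: { [B → - g . n] }  — shift
  I14: { [B → - g n .] }  — reduce

Every state is either a pure shift/goto state or contains exactly one complete item and nothing to shift — no conflicts. The grammar is LR(0).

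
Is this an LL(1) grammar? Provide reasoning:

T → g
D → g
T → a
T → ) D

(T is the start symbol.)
A grammar is LL(1) if for each non-terminal N with multiple productions, the predict sets of those productions are pairwise disjoint, where PREDICT(N → α) = (FIRST(α) \ {ε}) ∪ (FOLLOW(N) if α ⇒* ε).

For T:
  PREDICT(T → g) = { 'g' }
  PREDICT(T → a) = { 'a' }
  PREDICT(T → ')' D) = { ')' }
D has a single production, so nothing to check there.

All predict sets are disjoint. The grammar IS LL(1).

Answer: Yes, the grammar is LL(1).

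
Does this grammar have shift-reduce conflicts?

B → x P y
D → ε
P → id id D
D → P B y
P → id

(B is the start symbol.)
Yes — I4: [P → id .] vs [P → id . id D]; I5: [D → .] vs [P → . id]

Augment with B' → B and build the canonical LR(0) collection (I0 = CLOSURE({[B' → . B]}), then GOTO on every symbol after a dot until no new states appear). It has 11 states:
  I0: { [B → . x P y], [B' → . B] }  — shift
  I1: { [B' → B .] }  — accept
  I2: { [B → x . P y], [P → . id id D], [P → . id] }  — shift
  I3: { [B → x P . y] }  — shift
  I4: { [P → id . id D], [P → id .] }  — shift, reduce
  I5: { [D → . P B y], [D → .], [P → . id id D], [P → . id], [P → id id . D] }  — shift, reduce
  I6: { [P → id id D .] }  — reduce
  I7: { [B → . x P y], [D → P . B y] }  — shift
  I8: { [D → P B . y] }  — shift
  I9: { [D → P B y .] }  — reduce
  I10: { [B → x P y .] }  — reduce

I4 contains reduce item [P → id .] and shift item [P → id . id D] — shift-reduce conflict.
I5 contains reduce item [D → .] and shift items [P → . id], [P → . id id D] — shift-reduce conflict.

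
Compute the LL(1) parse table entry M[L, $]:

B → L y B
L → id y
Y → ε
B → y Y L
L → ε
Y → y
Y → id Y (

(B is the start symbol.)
To find M[L, $], we find productions for L where $ is in the predict set (PREDICT(N → α) = (FIRST(α) \ {ε}) ∪ (FOLLOW(N) if α ⇒* ε)).

Relevant sets:
  FOLLOW(L) = { $, 'y' }

L → id y: PREDICT = { 'id' }
L → ε: PREDICT = { $, 'y' }
  $ is in predict set, so this production goes in M[L, $]

M[L, $] = L → ε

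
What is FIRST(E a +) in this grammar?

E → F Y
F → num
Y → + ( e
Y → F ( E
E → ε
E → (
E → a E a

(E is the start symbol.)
FIRST sets of the non-terminals involved (from the grammar, by fixed-point iteration):
  FIRST(E) = { '(', 'a', 'num', ε }

To compute FIRST(E a +), process the symbols left to right:
Symbol E is a non-terminal. Add FIRST(E) \ {ε} = { '(', 'a', 'num' }
E is nullable (ε ∈ FIRST(E)), continue to the next symbol.
Symbol a is a terminal. Add 'a' and stop.
FIRST(E a +) = { '(', 'a', 'num' }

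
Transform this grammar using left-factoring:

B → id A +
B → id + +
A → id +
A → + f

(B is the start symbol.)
Left-factoring transforms A → αβ₁ | αβ₂ into A → αA' and A' → β₁ | β₂
(α is the longest common prefix among the alternatives). Repeat until
no nonterminal has two alternatives with a common prefix.

Round 1: B has alternatives sharing prefix 'id'. Introduce B': B → id B'
  Add: B' → A +
  Add: B' → + +

No remaining common prefixes — done.

Resulting grammar:
B → id B'
B' → A +
B' → + +
A → id +
A → + f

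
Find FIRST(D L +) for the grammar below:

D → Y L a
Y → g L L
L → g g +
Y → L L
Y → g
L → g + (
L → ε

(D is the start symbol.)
{ 'a', 'g' }

FIRST sets of the non-terminals involved (from the grammar, by fixed-point iteration):
  FIRST(D) = { 'a', 'g' }

To compute FIRST(D L +), process the symbols left to right:
Symbol D is a non-terminal. Add FIRST(D) \ {ε} = { 'a', 'g' }
D is not nullable (ε ∉ FIRST(D)), so stop here.
FIRST(D L +) = { 'a', 'g' }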